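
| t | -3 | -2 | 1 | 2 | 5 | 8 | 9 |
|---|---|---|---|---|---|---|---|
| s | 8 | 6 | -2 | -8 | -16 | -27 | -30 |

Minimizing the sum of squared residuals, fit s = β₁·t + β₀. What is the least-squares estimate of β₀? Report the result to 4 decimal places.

Sums needed: Σt·t = 188, Σt = 20, Σ1 = 7.
And Σt·s = -620, Σs = -69.
So XᵀX·[β₁, β₀]ᵀ = Xᵀs: [[188, 20]; [20, 7]]·[β₁, β₀]ᵀ = [-620, -69]ᵀ.
Eliminating β₀: 7·(row 1) − 20·(row 2) gives 916·β₁ = 7·(-620) − 20·(-69) = -2960, so β₁ = -740/229.
Then β₀ = ((-69) − 20·(-740/229))/7 = -143/229.

β₀ = -0.6245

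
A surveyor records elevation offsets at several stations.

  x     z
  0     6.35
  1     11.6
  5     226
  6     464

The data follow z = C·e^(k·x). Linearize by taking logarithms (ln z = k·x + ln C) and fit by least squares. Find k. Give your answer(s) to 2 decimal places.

Let Y = ln z. Fitting Y = k·x + ln C by least squares:
AᵀA = [[62.0000, 12.0000]; [12.0000, 4]], rhs = [66.3930, 15.8599]ᵀ  (here Σx = 12.0000, Σ(x)² = 62.0000, Σln z = 15.8599, Σx·ln z = 66.3930).
Δ = 62.0000·4 − (12.0000)² = 104.0000; k = (66.3930·4 − 12.0000·15.8599)/104.0000 = 0.72359, ln C = (62.0000·15.8599 − 12.0000·66.3930)/104.0000 = 1.79420.

k = 0.72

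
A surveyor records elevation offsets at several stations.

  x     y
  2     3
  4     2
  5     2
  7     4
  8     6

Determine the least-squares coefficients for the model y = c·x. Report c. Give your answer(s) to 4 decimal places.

c = 0.6329

Normal-equation sums: Σx·x = 158.
Right-hand side: Σx·y = 100.
So AᵀA·[c]ᵀ = Aᵀy: [[158]]·[c]ᵀ = [100]ᵀ.
c = 100/158 = 0.632911.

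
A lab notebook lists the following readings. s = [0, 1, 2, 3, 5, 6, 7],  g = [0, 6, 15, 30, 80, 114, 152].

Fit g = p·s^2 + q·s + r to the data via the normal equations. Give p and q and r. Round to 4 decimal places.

With design matrix A, AᵀA = [[4420, 720, 124]; [720, 124, 24]; [124, 24, 7]] and Aᵀg = [13888, 2274, 397]ᵀ.
Solving the 3×3 system (Gaussian elimination) gives p = 2451/847, q = 2421/1694, r = 67/121.

p = 2.8937, q = 1.4292, r = 0.5537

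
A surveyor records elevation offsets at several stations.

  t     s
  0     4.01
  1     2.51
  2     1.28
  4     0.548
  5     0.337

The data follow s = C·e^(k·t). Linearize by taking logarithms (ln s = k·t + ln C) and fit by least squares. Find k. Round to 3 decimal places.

Let Y = ln s. Fitting Y = k·t + ln C by least squares:
Σt = 12.0000, Σ(t)² = 46.0000, Σln s = 0.8668, Σt·ln s = -6.4303.
Equations: 46.0000·k + 12.0000·ln C = -6.4303;  12.0000·k + 5·ln C = 0.8668.
Slope k = (n·Σt·ln s − Σt·Σln s)/(n·Σ(t)² − (Σt)²) = (5·-6.4303 − 12.0000·0.8668)/86.0000 = -0.49480; ln C = (Σln s − k·Σt)/n = 1.36088.

k = -0.495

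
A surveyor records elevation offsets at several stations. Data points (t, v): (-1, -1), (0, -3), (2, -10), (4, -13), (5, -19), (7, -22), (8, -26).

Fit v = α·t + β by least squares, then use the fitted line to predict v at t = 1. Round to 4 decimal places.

v̂ = -6.3361

The normal equations are: 159·α + 25·β = -528;  25·α + 7·β = -94.
Determinant 159·7 − 25² = 488.
α = ((-528)·7 − 25·(-94))/488 = -673/244; β = (159·(-94) − 25·(-528))/488 = -873/244.
At t = 1: v̂ = (-673/244)·(1) + (-873/244)·(1) = -773/122.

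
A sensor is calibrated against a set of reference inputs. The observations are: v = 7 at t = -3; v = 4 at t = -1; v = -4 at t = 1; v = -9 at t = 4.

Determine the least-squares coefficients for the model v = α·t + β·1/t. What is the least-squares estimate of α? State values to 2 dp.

Sums needed: Σt·t = 27, Σt·1/t = 4, Σ1/t·1/t = 313/144.
For Aᵀv: Σt·v = -65, Σ1/t·v = -151/12.
So AᵀA·[α, β]ᵀ = Aᵀv: [[27, 4]; [4, 313/144]]·[α, β]ᵀ = [-65, -151/12]ᵀ.
Determinant 27·(313/144) − 4² = 683/16.
α = ((-65)·(313/144) − 4·(-151/12))/(683/16) = -13097/6147; β = (27·(-151/12) − 4·(-65))/(683/16) = -1276/683.

α = -2.13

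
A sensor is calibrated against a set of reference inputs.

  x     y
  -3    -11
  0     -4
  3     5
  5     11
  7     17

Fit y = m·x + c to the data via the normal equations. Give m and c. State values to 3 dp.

The normal equations are: 92·m + 12·c = 222;  12·m + 5·c = 18.
(Σx·x = 92, Σx = 12, Σ1 = 5, Σx·y = 222, Σy = 18.)
Determinant 92·5 − 12² = 316.
m = (222·5 − 12·18)/316 = 447/158; c = (92·18 − 12·222)/316 = -252/79.

m = 2.829, c = -3.190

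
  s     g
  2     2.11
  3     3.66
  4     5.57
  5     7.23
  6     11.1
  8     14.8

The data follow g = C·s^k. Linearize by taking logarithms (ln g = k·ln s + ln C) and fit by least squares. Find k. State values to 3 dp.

Linearized form: ln g = k·ln s + ln C. From the 6 transformed points,
XᵀX = [[13.7340, 8.6587]; [8.6587, 6]], rhs = [17.4236, 10.8414]ᵀ  (here Σln s = 8.6587, Σ(ln s)² = 13.7340, Σln g = 10.8414, Σln s·ln g = 17.4236).
Solving (det = 7.4309): k = 1.43586, ln C = -0.26522.

k = 1.436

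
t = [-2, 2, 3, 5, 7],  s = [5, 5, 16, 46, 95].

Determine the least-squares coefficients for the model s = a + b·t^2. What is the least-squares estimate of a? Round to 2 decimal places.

Forming MᵀM = [[5, 91]; [91, 3139]] and Mᵀs = [167, 5989]ᵀ gives MᵀM·[a, b]ᵀ = Mᵀs.
det = 5·3139 − 91² = 7414.
a = (167·3139 − 91·5989)/7414 = -10393/3707; b = (5·5989 − 91·167)/7414 = 7374/3707.

a = -2.80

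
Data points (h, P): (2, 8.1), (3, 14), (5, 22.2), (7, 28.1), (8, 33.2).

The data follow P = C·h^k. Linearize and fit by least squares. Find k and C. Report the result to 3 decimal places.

Linearized form: ln P = k·ln h + ln C. From the 5 transformed points,
Σln h = 7.4265, Σ(ln h)² = 12.3883, Σln P = 14.6693, Σln h·ln P = 23.1131.
Normal system: [[12.3883, 7.4265]; [7.4265, 5]]·[k, ln C]ᵀ = [23.1131, 14.6693]ᵀ.
Solving (det = 6.7880): k = 0.97571, ln C = 1.48464, so C = exp(1.48464) = 4.41338.

k = 0.976, C = 4.413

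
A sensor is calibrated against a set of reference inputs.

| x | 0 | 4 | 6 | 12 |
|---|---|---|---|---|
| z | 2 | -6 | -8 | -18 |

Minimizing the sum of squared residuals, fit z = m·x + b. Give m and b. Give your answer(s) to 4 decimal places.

m = -1.6400, b = 1.5200

Sums needed: Σx·x = 196, Σx = 22, Σ1 = 4.
And Σx·z = -288, Σz = -30.
MᵀM·[m, b]ᵀ = Mᵀz becomes [[196, 22]; [22, 4]]·[m, b]ᵀ = [-288, -30]ᵀ.
Determinant 196·4 − 22² = 300.
m = ((-288)·4 − 22·(-30))/300 = -41/25; b = (196·(-30) − 22·(-288))/300 = 38/25.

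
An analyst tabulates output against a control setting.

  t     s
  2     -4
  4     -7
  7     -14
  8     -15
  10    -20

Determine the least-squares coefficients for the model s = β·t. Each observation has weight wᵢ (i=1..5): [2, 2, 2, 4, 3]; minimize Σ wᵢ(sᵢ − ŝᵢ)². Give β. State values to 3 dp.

β = -1.942

From the data, Σwᵢ·t·t = 694.
Right-hand side: Σwᵢ·t·s = -1348.
Normal equations: [[694]]·[β]ᵀ = [-1348]ᵀ.
Hence β = -1348 / 694 ≈ -1.94236.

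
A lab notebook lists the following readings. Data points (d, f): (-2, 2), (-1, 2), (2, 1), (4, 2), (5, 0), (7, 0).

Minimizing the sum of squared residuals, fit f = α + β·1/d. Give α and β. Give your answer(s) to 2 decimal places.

The normal equations are: 6·α + (-57/140)·β = 7;  (-57/140)·α + (31809/19600)·β = -2.
(Σ1 = 6, Σ1/d = -57/140, Σ1/d·1/d = 31809/19600, Σf = 7, Σ1/d·f = -2.)
Eliminating β: (31809/19600)·(row 1) − (-57/140)·(row 2) gives (37521/3920)·α = (31809/19600)·7 − (-57/140)·(-2) = 29529/2800, so α = 22967/20845.
Then β = ((-2) − (-57/140)·(22967/20845))/(31809/19600) = -11956/12507.

α = 1.10, β = -0.96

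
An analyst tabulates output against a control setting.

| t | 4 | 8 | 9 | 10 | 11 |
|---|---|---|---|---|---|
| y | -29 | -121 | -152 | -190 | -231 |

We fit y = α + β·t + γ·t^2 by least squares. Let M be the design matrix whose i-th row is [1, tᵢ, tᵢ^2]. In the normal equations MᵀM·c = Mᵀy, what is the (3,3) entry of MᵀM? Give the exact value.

35554

Row 3 ↔ basis t^2, column 3 ↔ basis t^2, so (MᵀM)_{3,3} = Σᵢ (t^2)·(t^2) = (16)·(16) + (64)·(64) + (81)·(81) + (100)·(100) + (121)·(121) = 35554.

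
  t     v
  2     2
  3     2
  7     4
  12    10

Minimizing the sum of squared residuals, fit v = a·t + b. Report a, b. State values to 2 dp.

Normal-equation sums: Σt·t = 206, Σt = 24, Σ1 = 4.
Right-hand side: Σt·v = 158, Σv = 18.
Normal equations: [[206, 24]; [24, 4]]·[a, b]ᵀ = [158, 18]ᵀ.
Eliminating b: 4·(row 1) − 24·(row 2) gives 248·a = 4·158 − 24·18 = 200, so a = 25/31.
Then b = (18 − 24·(25/31))/4 = -21/62.

a = 0.81, b = -0.34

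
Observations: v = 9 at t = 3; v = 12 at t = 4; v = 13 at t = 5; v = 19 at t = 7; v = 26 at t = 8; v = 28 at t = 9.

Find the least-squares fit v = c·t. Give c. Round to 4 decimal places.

MᵀM·[c]ᵀ = Mᵀv reads: 244·c = 733.
(Σt·t = 244, Σt·v = 733.)
c = 733/244 = 3.0041.

c = 3.0041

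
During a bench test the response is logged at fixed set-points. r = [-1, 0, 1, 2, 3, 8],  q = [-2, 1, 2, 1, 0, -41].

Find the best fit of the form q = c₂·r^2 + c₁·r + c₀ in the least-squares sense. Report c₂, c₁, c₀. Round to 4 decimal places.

The normal equations are: 4195·c₂ + 547·c₁ + 79·c₀ = -2620;  547·c₂ + 79·c₁ + 13·c₀ = -322;  79·c₂ + 13·c₁ + 6·c₀ = -39.
Inverting the 3×3 Gram matrix, [c₂, c₁, c₀]ᵀ = [-891/956, 2121/956, 461/478]ᵀ.

c₂ = -0.9320, c₁ = 2.2186, c₀ = 0.9644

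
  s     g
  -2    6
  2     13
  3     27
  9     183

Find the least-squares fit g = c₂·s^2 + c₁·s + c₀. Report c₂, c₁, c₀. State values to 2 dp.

Compute the Gram sums: Σs^2·s^2 = 6674, Σs^2·s = 756, Σs^2 = 98, Σs·s = 98, Σs = 12, Σ1 = 4.
For Aᵀg: Σs^2·g = 15142, Σs·g = 1742, Σg = 229.
Inverting the 3×3 Gram matrix, [c₂, c₁, c₀]ᵀ = [103543/51482, 52231/25741, 97155/51482]ᵀ.

c₂ = 2.01, c₁ = 2.03, c₀ = 1.89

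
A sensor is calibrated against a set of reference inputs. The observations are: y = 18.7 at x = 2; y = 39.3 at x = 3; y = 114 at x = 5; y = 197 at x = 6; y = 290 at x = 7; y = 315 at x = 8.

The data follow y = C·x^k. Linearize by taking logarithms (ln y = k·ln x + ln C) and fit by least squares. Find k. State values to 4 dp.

k = 2.1343

With ln yᵢ as the transformed response and ln xᵢ as the regressor:
Σln x = 9.2183, Σ(ln x)² = 15.5987, Σln y = 28.0416, Σln x·ln y = 46.1472.
Equations: 15.5987·k + 9.2183·ln C = 46.1472;  9.2183·k + 6·ln C = 28.0416.
Slope k = (n·Σln x·ln y − Σln x·Σln y)/(n·Σ(ln x)² − (Σln x)²) = (6·46.1472 − 9.2183·28.0416)/8.6152 = 2.13426; ln C = (Σln y − k·Σln x)/n = 1.39455.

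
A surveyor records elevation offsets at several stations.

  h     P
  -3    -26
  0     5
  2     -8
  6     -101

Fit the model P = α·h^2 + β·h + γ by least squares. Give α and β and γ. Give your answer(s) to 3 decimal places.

α = -3.036, β = 0.717, γ = 3.795

Normal-equation sums: Σh^2·h^2 = 1393, Σh^2·h = 197, Σh^2 = 49, Σh·h = 49, Σh = 5, Σ1 = 4.
Right-hand side: Σh^2·P = -3902, Σh·P = -544, ΣP = -130.
Normal equations: [[1393, 197, 49]; [197, 49, 5]; [49, 5, 4]]·[α, β, γ]ᵀ = [-3902, -544, -130]ᵀ.
Inverting the 3×3 Gram matrix, [α, β, γ]ᵀ = [-31295/10308, 7387/10308, 3260/859]ᵀ.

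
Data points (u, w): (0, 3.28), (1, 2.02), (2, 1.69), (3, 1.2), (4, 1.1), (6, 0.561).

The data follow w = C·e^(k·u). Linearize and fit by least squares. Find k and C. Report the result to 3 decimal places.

k = -0.275, C = 2.966

Linearized form: ln w = k·u + ln C. From the 6 transformed points,
XᵀX = [[66.0000, 16.0000]; [16.0000, 6]], rhs = [-0.7874, 2.1153]ᵀ  (here Σu = 16.0000, Σ(u)² = 66.0000, Σln w = 2.1153, Σu·ln w = -0.7874).
Solving (det = 140.0000): k = -0.27549, ln C = 1.08719, so C = exp(1.08719) = 2.96593.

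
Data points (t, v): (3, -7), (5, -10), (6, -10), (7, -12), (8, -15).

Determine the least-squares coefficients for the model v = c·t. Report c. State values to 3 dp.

c = -1.831

The normal equations are: 183·c = -335.
Hence c = -335 / 183 ≈ -1.8306.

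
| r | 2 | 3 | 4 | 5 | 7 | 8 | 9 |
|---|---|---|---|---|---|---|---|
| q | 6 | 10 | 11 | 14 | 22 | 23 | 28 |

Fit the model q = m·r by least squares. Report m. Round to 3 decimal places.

m = 3.008

Sums needed: Σr·r = 248.
And Σr·q = 746.
So MᵀM·[m]ᵀ = Mᵀq: [[248]]·[m]ᵀ = [746]ᵀ.
Hence m = 746 / 248 ≈ 3.00806.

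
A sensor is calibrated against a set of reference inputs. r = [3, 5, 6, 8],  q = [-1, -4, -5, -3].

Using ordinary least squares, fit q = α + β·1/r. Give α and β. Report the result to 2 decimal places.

Normal-equation sums: Σ1 = 4, Σ1/r = 33/40, Σ1/r·1/r = 2801/14400.
And Σq = -13, Σ1/r·q = -281/120.
Determinant 4·(2801/14400) − (33/40)² = 1403/14400.
α = ((-13)·(2801/14400) − (33/40)·(-281/120))/(1403/14400) = -8594/1403; β = (4·(-281/120) − (33/40)·(-13))/(1403/14400) = 19560/1403.

α = -6.13, β = 13.94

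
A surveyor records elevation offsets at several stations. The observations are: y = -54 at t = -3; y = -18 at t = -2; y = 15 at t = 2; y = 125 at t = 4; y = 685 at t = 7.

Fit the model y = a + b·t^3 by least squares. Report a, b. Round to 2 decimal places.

Compute the Gram sums: Σ1 = 5, Σt^3 = 380, Σt^3·t^3 = 122602.
For Aᵀy: Σy = 753, Σt^3·y = 244677.
So AᵀA·[a, b]ᵀ = Aᵀy: [[5, 380]; [380, 122602]]·[a, b]ᵀ = [753, 244677]ᵀ.
Eliminating b: 122602·(row 1) − 380·(row 2) gives 468610·a = 122602·753 − 380·244677 = -657954, so a = -328977/234305.
Then b = (244677 − 380·(-328977/234305))/122602 = 187449/93722.

a = -1.40, b = 2.00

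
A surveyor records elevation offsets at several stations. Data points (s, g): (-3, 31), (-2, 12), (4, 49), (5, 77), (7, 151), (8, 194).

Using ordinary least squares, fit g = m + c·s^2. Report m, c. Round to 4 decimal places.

m = 1.5349, c = 3.0227

With design matrix X, XᵀX = [[6, 167]; [167, 7475]] and Xᵀg = [514, 22851]ᵀ.
det = 6·7475 − 167² = 16961.
m = (514·7475 − 167·22851)/16961 = 3719/2423; c = (6·22851 − 167·514)/16961 = 7324/2423.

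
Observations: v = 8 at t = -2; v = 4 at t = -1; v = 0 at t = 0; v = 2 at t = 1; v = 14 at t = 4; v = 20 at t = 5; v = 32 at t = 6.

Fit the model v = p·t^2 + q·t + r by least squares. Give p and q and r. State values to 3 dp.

p = 1.039, q = -1.203, r = 1.348

Sums needed: Σt^2·t^2 = 2195, Σt^2·t = 397, Σt^2 = 83, Σt·t = 83, Σt = 13, Σ1 = 7.
And Σt^2·v = 1914, Σt·v = 330, Σv = 80.
Inverting the 3×3 Gram matrix, [p, q, r]ᵀ = [1861/1792, -2155/1792, 151/112]ᵀ.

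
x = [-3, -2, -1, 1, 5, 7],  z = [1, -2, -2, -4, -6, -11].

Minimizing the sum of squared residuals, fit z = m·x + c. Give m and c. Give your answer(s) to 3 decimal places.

From the data, Σx·x = 89, Σx = 7, Σ1 = 6.
Right-hand side: Σx·z = -108, Σz = -24.
So MᵀM·[m, c]ᵀ = Mᵀz: [[89, 7]; [7, 6]]·[m, c]ᵀ = [-108, -24]ᵀ.
Δ = 89·6 − 7² = 485.
m = ((-108)·6 − 7·(-24))/485 = -96/97; c = (89·(-24) − 7·(-108))/485 = -276/97.

m = -0.990, c = -2.845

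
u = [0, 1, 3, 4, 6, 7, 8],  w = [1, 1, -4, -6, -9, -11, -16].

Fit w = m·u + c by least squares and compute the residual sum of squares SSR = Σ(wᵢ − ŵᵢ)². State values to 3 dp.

SSR = 7.927

Sums needed: Σu·u = 175, Σu = 29, Σ1 = 7.
Moment sums: Σu·w = -294, Σw = -44.
Normal equations: [[175, 29]; [29, 7]]·[m, c]ᵀ = [-294, -44]ᵀ.
det = 175·7 − 29² = 384.
m = ((-294)·7 − 29·(-44))/384 = -391/192; c = (175·(-44) − 29·(-294))/384 = 413/192.
Residuals: -221/192, 85/96, -1/24, -1/192, 205/192, 53/48, -119/64; SSR = 761/96.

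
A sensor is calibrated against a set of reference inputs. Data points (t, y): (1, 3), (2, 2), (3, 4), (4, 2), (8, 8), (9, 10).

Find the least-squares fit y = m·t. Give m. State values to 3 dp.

m = 1.034

Sums needed: Σt·t = 175.
Right-hand side: Σt·y = 181.
Normal equations: [[175]]·[m]ᵀ = [181]ᵀ.
m = 181/175 = 1.03429.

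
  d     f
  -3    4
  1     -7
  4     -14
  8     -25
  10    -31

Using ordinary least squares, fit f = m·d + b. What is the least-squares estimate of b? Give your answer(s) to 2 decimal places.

b = -3.95

Setting ∂/∂m … = 0 gives: 190·m + 20·b = -585;  20·m + 5·b = -73.
Δ = 190·5 − 20² = 550.
m = ((-585)·5 − 20·(-73))/550 = -293/110; b = (190·(-73) − 20·(-585))/550 = -217/55.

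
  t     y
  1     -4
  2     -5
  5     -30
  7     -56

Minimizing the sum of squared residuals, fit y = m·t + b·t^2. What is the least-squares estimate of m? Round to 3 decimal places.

From the data, Σt·t = 79, Σt·t^2 = 477, Σt^2·t^2 = 3043.
Moment sums: Σt·y = -556, Σt^2·y = -3518.
Eliminating b: 3043·(row 1) − 477·(row 2) gives 12868·m = 3043·(-556) − 477·(-3518) = -13822, so m = -6911/6434.
Then b = ((-3518) − 477·(-6911/6434))/3043 = -6355/6434.

m = -1.074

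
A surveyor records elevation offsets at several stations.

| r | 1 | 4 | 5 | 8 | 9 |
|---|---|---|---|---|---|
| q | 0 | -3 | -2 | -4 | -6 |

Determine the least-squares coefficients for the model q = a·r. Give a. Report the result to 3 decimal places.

Normal-equation sums: Σr·r = 187.
And Σr·q = -108.
MᵀM·[a]ᵀ = Mᵀq becomes [[187]]·[a]ᵀ = [-108]ᵀ.
a = (-108)/187 = -0.57754.

a = -0.578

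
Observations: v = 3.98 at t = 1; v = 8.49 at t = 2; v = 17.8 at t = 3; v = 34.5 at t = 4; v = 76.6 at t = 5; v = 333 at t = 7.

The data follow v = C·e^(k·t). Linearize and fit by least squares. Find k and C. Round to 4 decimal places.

Linearized form: ln v = k·t + ln C. From the 6 transformed points,
Σt = 22.0000, Σ(t)² = 104.0000, Σln v = 20.0871, Σt·ln v = 90.8105.
Equations: 104.0000·k + 22.0000·ln C = 90.8105;  22.0000·k + 6·ln C = 20.0871.
Δ = 104.0000·6 − (22.0000)² = 140.0000; k = (90.8105·6 − 22.0000·20.0871)/140.0000 = 0.73534, ln C = (104.0000·20.0871 − 22.0000·90.8105)/140.0000 = 0.65160, so C = exp(0.65160) = 1.91862.

k = 0.7353, C = 1.9186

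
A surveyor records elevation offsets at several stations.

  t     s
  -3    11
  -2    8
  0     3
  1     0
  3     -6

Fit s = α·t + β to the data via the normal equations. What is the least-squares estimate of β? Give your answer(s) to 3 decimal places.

β = 2.640

Setting ∂/∂α … = 0 gives: 23·α + (-1)·β = -67;  (-1)·α + 5·β = 16.
Eliminating β: 5·(row 1) − (-1)·(row 2) gives 114·α = 5·(-67) − (-1)·16 = -319, so α = -319/114.
Then β = (16 − (-1)·(-319/114))/5 = 301/114.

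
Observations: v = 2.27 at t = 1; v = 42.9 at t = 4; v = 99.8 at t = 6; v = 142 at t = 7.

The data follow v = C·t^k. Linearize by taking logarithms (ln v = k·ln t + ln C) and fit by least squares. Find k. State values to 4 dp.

k = 2.1197

Let Y = ln v. Fitting Y = k·ln t + ln C by least squares:
Σln t = 5.1240, Σ(ln t)² = 8.9188, Σln v = 14.1376, Σln t·ln v = 23.1023.
Equations: 8.9188·k + 5.1240·ln C = 23.1023;  5.1240·k + 4·ln C = 14.1376.
Slope k = (n·Σln t·ln v − Σln t·Σln v)/(n·Σ(ln t)² − (Σln t)²) = (4·23.1023 − 5.1240·14.1376)/9.4201 = 2.11975; ln C = (Σln v − k·Σln t)/n = 0.81903.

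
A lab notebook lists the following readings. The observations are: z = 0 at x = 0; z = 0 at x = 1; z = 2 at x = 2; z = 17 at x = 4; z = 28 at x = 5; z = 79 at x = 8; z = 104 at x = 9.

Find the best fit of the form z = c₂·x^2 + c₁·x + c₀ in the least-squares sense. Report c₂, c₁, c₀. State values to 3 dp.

Compute the Gram sums: Σx^2·x^2 = 11555, Σx^2·x = 1439, Σx^2 = 191, Σx·x = 191, Σx = 29, Σ1 = 7.
Right-hand side: Σx^2·z = 14460, Σx·z = 1780, Σz = 230.
Solving the 3×3 system (Gaussian elimination) gives c₂ = 77285/52401, c₁ = -94775/52401, c₀ = 1870/17467.

c₂ = 1.475, c₁ = -1.809, c₀ = 0.107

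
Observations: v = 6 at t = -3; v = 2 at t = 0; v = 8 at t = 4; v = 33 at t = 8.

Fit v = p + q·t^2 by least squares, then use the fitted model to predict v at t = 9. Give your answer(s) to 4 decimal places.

v̂ = 41.0831

AᵀA·[p, q]ᵀ = Aᵀv reads: 4·p + 89·q = 49;  89·p + 4433·q = 2294.
det = 4·4433 − 89² = 9811.
p = (49·4433 − 89·2294)/9811 = 13051/9811; q = (4·2294 − 89·49)/9811 = 4815/9811.
At t = 9: v̂ = (13051/9811)·(1) + (4815/9811)·(81) = 403066/9811.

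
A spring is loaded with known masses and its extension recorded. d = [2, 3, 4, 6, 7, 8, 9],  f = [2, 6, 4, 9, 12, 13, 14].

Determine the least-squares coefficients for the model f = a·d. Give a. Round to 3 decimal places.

Entries of XᵀX: Σd·d = 259.
For Xᵀf: Σd·f = 406.
a = 406/259 = 1.56757.

a = 1.568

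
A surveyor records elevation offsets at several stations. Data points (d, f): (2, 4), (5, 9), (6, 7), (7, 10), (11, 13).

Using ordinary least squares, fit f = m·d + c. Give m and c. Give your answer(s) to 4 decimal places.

m = 0.9673, c = 2.6028

Compute the Gram sums: Σd·d = 235, Σd = 31, Σ1 = 5.
Right-hand side: Σd·f = 308, Σf = 43.
Normal equations: [[235, 31]; [31, 5]]·[m, c]ᵀ = [308, 43]ᵀ.
Eliminating c: 5·(row 1) − 31·(row 2) gives 214·m = 5·308 − 31·43 = 207, so m = 207/214.
Then c = (43 − 31·(207/214))/5 = 557/214.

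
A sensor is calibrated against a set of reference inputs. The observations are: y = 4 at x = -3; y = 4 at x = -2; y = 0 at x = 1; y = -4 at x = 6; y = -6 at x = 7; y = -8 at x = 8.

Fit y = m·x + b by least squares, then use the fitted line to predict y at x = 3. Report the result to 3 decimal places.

Compute the Gram sums: Σx·x = 163, Σx = 17, Σ1 = 6.
Moment sums: Σx·y = -150, Σy = -10.
Normal equations: [[163, 17]; [17, 6]]·[m, b]ᵀ = [-150, -10]ᵀ.
Δ = 163·6 − 17² = 689.
m = ((-150)·6 − 17·(-10))/689 = -730/689; b = (163·(-10) − 17·(-150))/689 = 920/689.
At x = 3: ŷ = (-730/689)·(3) + (920/689)·(1) = -1270/689.

ŷ = -1.843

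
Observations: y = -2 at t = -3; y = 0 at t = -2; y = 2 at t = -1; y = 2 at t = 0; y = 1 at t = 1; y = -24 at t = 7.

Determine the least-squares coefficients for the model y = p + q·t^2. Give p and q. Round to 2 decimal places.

p = 2.18, q = -0.53

XᵀX·[p, q]ᵀ = Xᵀy reads: 6·p + 64·q = -21;  64·p + 2500·q = -1191.
(Σ1 = 6, Σt^2 = 64, Σt^2·t^2 = 2500, Σy = -21, Σt^2·y = -1191.)
Eliminating q: 2500·(row 1) − 64·(row 2) gives 10904·p = 2500·(-21) − 64·(-1191) = 23724, so p = 5931/2726.
Then q = ((-1191) − 64·(5931/2726))/2500 = -2901/5452.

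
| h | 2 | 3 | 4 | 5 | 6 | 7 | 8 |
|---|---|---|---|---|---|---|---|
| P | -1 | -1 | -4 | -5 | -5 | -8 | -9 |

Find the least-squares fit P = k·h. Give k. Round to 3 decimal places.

k = -1.005

The normal equations are: 203·k = -204.
(Σh·h = 203, Σh·P = -204.)
k = (-204)/203 = -1.00493.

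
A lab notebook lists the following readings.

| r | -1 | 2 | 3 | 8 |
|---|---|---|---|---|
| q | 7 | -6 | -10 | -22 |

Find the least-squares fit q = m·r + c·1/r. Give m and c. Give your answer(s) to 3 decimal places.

Entries of XᵀX: Σr·r = 78, Σr·1/r = 4, Σ1/r·1/r = 793/576.
Right-hand side: Σr·q = -225, Σ1/r·q = -193/12.
Normal equations: [[78, 4]; [4, 793/576]]·[m, c]ᵀ = [-225, -193/12]ᵀ.
Δ = 78·(793/576) − 4² = 8773/96.
m = ((-225)·(793/576) − 4·(-193/12))/(8773/96) = -47123/17546; c = (78·(-193/12) − 4·(-225))/(8773/96) = -34032/8773.

m = -2.686, c = -3.879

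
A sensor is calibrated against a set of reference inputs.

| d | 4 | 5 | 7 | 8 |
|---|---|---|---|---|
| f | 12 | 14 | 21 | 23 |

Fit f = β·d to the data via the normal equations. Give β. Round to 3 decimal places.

β = 2.916

XᵀX·[β]ᵀ = Xᵀf reads: 154·β = 449.
Hence β = 449 / 154 ≈ 2.91558.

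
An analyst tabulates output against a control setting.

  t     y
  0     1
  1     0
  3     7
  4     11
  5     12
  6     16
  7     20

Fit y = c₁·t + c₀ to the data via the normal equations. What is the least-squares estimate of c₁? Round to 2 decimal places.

Setting ∂/∂c₁ … = 0 gives: 136·c₁ + 26·c₀ = 361;  26·c₁ + 7·c₀ = 67.
(Σt·t = 136, Σt = 26, Σ1 = 7, Σt·y = 361, Σy = 67.)
det = 136·7 − 26² = 276.
c₁ = (361·7 − 26·67)/276 = 785/276; c₀ = (136·67 − 26·361)/276 = -137/138.

c₁ = 2.84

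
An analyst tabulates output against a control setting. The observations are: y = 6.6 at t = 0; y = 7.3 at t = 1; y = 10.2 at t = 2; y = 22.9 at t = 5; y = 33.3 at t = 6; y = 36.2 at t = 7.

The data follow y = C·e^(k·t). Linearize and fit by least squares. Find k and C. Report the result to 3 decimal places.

Linearized form: ln y = k·t + ln C. From the 6 transformed points,
AᵀA = [[115.0000, 21.0000]; [21.0000, 6]], rhs = [68.4451, 16.4231]ᵀ  (here Σt = 21.0000, Σ(t)² = 115.0000, Σln y = 16.4231, Σt·ln y = 68.4451).
Δ = 115.0000·6 − (21.0000)² = 249.0000; k = (68.4451·6 − 21.0000·16.4231)/249.0000 = 0.26420, ln C = (115.0000·16.4231 − 21.0000·68.4451)/249.0000 = 1.81248, so C = exp(1.81248) = 6.12563.

k = 0.264, C = 6.126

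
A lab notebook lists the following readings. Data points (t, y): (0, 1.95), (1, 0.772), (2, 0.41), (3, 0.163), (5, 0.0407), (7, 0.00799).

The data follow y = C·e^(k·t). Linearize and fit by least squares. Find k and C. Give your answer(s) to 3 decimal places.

k = -0.774, C = 1.823

With ln yᵢ as the transformed response and tᵢ as the regressor:
AᵀA = [[88.0000, 18.0000]; [18.0000, 6]], rhs = [-57.2986, -10.3276]ᵀ  (here Σt = 18.0000, Σ(t)² = 88.0000, Σln y = -10.3276, Σt·ln y = -57.2986).
Δ = 88.0000·6 − (18.0000)² = 204.0000; k = (-57.2986·6 − 18.0000·-10.3276)/204.0000 = -0.77399, ln C = (88.0000·-10.3276 − 18.0000·-57.2986)/204.0000 = 0.60070, so C = exp(0.60070) = 1.82339.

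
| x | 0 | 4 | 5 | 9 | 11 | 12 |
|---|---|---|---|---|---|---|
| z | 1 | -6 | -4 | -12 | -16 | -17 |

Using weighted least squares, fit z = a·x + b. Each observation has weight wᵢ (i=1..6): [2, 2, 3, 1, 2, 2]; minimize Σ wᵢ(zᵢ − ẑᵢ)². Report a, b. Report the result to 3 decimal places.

a = -1.545, b = 1.709

The normal system MᵀWM·[a, b]ᵀ = MᵀWz is [[718, 78]; [78, 12]]·[a, b]ᵀ = [-976, -100]ᵀ.
Determinant 718·12 − 78² = 2532.
a = ((-976)·12 − 78·(-100))/2532 = -326/211; b = (718·(-100) − 78·(-976))/2532 = 1082/633.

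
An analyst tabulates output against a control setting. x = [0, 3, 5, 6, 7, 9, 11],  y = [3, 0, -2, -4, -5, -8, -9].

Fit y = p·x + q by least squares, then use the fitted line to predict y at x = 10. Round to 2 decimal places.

ŷ = -8.37

Compute the Gram sums: Σx·x = 321, Σx = 41, Σ1 = 7.
Right-hand side: Σx·y = -240, Σy = -25.
AᵀA·[p, q]ᵀ = Aᵀy becomes [[321, 41]; [41, 7]]·[p, q]ᵀ = [-240, -25]ᵀ.
Determinant 321·7 − 41² = 566.
p = ((-240)·7 − 41·(-25))/566 = -655/566; q = (321·(-25) − 41·(-240))/566 = 1815/566.
At x = 10: ŷ = (-655/566)·(10) + (1815/566)·(1) = -4735/566.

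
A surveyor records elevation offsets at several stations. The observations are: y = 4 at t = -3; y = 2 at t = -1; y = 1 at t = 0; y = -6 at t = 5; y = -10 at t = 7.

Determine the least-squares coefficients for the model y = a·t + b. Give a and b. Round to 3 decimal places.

From the data, Σt·t = 84, Σt = 8, Σ1 = 5.
For Xᵀy: Σt·y = -114, Σy = -9.
det = 84·5 − 8² = 356.
a = ((-114)·5 − 8·(-9))/356 = -249/178; b = (84·(-9) − 8·(-114))/356 = 39/89.

a = -1.399, b = 0.438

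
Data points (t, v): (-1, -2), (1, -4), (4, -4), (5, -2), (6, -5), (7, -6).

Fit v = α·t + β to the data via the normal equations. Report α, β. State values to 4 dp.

α = -0.3310, β = -2.6197

With design matrix M, MᵀM = [[128, 22]; [22, 6]] and Mᵀv = [-100, -23]ᵀ.
Δ = 128·6 − 22² = 284.
α = ((-100)·6 − 22·(-23))/284 = -47/142; β = (128·(-23) − 22·(-100))/284 = -186/71.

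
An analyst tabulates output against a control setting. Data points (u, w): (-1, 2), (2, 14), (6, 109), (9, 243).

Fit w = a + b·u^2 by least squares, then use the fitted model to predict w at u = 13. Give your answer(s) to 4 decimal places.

ŵ = 506.8997

Normal-equation sums: Σ1 = 4, Σu^2 = 122, Σu^2·u^2 = 7874.
For Xᵀw: Σw = 368, Σu^2·w = 23665.
Normal equations: [[4, 122]; [122, 7874]]·[a, b]ᵀ = [368, 23665]ᵀ.
Eliminating b: 7874·(row 1) − 122·(row 2) gives 16612·a = 7874·368 − 122·23665 = 10502, so a = 5251/8306.
Then b = (23665 − 122·(5251/8306))/7874 = 12441/4153.
At u = 13: ŵ = (5251/8306)·(1) + (12441/4153)·(169) = 4210309/8306.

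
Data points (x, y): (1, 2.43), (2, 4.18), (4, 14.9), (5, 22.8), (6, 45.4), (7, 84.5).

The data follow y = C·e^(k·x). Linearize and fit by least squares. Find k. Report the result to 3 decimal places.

k = 0.589

Let Y = ln y. Fitting Y = k·x + ln C by least squares:
Over the data: Σx = 25.0000, Σ(x)² = 131.0000, Σln y = 16.3986, Σx·ln y = 84.1381.
Normal system: [[131.0000, 25.0000]; [25.0000, 6]]·[k, ln C]ᵀ = [84.1381, 16.3986]ᵀ.
Slope k = (n·Σx·ln y − Σx·Σln y)/(n·Σ(x)² − (Σx)²) = (6·84.1381 − 25.0000·16.3986)/161.0000 = 0.58922; ln C = (Σln y − k·Σx)/n = 0.27803.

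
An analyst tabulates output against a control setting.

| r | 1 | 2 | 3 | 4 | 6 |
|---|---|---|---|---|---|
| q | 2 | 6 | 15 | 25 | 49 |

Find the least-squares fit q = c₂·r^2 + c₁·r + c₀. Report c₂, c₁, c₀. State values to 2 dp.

c₂ = 0.95, c₁ = 2.91, c₀ = -2.45

Sums needed: Σr^2·r^2 = 1650, Σr^2·r = 316, Σr^2 = 66, Σr·r = 66, Σr = 16, Σ1 = 5.
And Σr^2·q = 2325, Σr·q = 453, Σq = 97.
Normal equations: [[1650, 316, 66]; [316, 66, 16]; [66, 16, 5]]·[c₂, c₁, c₀]ᵀ = [2325, 453, 97]ᵀ.
Row-reducing yields c₂ = 1289/1358, c₁ = 3957/1358, c₀ = -238/97.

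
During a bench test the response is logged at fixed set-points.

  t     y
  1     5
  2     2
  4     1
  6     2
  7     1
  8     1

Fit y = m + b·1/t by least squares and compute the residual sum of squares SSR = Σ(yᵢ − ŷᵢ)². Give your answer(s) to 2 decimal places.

Forming AᵀA = [[6, 367/168]; [367/168, 38845/28224]] and Aᵀy = [12, 1151/168]ᵀ gives AᵀA·[m, b]ᵀ = Aᵀy.
Δ = 6·(38845/28224) − (367/168)² = 98381/28224.
m = (12·(38845/28224) − (367/168)·(1151/168))/(98381/28224) = 43723/98381; b = (6·(1151/168) − (367/168)·12)/(98381/28224) = 420336/98381.
Residuals: 27846/98381, -57129/98381, -50426/98381, 82983/98381, -5390/98381, 2116/98381; SSR = 137238/98381.

SSR = 1.39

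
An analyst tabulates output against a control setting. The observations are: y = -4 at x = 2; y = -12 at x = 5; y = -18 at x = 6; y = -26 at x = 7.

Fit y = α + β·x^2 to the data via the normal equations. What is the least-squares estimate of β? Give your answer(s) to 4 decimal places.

β = -0.4848

From the data, Σ1 = 4, Σx^2 = 114, Σx^2·x^2 = 4338.
Right-hand side: Σy = -60, Σx^2·y = -2238.
Δ = 4·4338 − 114² = 4356.
α = ((-60)·4338 − 114·(-2238))/4356 = -13/11; β = (4·(-2238) − 114·(-60))/4356 = -16/33.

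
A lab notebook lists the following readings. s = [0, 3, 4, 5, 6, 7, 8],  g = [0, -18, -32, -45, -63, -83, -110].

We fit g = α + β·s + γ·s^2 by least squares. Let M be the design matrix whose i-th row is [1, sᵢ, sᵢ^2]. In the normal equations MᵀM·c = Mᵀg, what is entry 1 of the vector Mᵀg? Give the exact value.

-351

Entry 1 ↔ basis 1, so (Mᵀg)_{1} = Σᵢ gᵢ = (1)·(0) + (1)·(-18) + (1)·(-32) + (1)·(-45) + (1)·(-63) + (1)·(-83) + (1)·(-110) = -351.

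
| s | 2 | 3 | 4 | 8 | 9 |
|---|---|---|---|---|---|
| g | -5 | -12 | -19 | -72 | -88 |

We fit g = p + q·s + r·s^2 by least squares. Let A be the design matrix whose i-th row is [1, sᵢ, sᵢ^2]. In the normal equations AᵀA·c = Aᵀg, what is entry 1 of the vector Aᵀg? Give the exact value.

-196

Entry 1 ↔ basis 1, so (Aᵀg)_{1} = Σᵢ gᵢ = (1)·(-5) + (1)·(-12) + (1)·(-19) + (1)·(-72) + (1)·(-88) = -196.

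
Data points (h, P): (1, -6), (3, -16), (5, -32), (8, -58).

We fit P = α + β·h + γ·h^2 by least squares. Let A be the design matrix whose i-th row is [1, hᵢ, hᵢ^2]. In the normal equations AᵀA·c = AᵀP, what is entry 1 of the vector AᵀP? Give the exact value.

-112

Entry 1 ↔ basis 1, so (AᵀP)_{1} = Σᵢ Pᵢ = (1)·(-6) + (1)·(-16) + (1)·(-32) + (1)·(-58) = -112.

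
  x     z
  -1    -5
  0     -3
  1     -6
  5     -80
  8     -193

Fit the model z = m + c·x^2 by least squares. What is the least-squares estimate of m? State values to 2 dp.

Setting ∂/∂m … = 0 gives: 5·m + 91·c = -287;  91·m + 4723·c = -14363.
(Σ1 = 5, Σx^2 = 91, Σx^2·x^2 = 4723, Σz = -287, Σx^2·z = -14363.)
Eliminating c: 4723·(row 1) − 91·(row 2) gives 15334·m = 4723·(-287) − 91·(-14363) = -48468, so m = -24234/7667.
Then c = ((-14363) − 91·(-24234/7667))/4723 = -22849/7667.

m = -3.16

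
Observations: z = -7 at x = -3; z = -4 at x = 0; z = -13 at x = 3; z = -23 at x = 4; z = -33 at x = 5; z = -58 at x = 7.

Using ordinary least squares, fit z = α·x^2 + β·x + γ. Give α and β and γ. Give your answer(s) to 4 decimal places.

α = -0.9547, β = -1.2255, γ = -2.5483

Forming MᵀM = [[3444, 532, 108]; [532, 108, 16]; [108, 16, 6]] and Mᵀz = [-4215, -681, -138]ᵀ gives MᵀM·[α, β, γ]ᵀ = Mᵀz.
Inverting the 3×3 Gram matrix, [α, β, γ]ᵀ = [-2295/2404, -1473/1202, -3063/1202]ᵀ.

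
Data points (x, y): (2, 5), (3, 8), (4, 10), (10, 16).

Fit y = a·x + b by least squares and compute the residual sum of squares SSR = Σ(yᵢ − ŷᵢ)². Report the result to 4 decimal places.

The normal equations are: 129·a + 19·b = 234;  19·a + 4·b = 39.
(Σx·x = 129, Σx = 19, Σ1 = 4, Σx·y = 234, Σy = 39.)
det = 129·4 − 19² = 155.
a = (234·4 − 19·39)/155 = 39/31; b = (129·39 − 19·234)/155 = 117/31.
Residuals: -40/31, 14/31, 37/31, -11/31; SSR = 106/31.

SSR = 3.4194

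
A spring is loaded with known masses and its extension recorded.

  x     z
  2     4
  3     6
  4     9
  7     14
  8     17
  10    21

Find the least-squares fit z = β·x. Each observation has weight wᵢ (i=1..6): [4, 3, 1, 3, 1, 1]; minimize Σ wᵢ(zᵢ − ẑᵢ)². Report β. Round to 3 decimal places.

β = 2.059

Normal-equation sums: Σwᵢ·x·x = 370.
For AᵀWz: Σwᵢ·x·z = 762.
Normal equations: [[370]]·[β]ᵀ = [762]ᵀ.
β = 762/370 = 2.05946.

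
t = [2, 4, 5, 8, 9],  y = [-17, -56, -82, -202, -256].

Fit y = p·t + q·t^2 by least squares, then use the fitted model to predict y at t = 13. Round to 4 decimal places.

ŷ = -519.6670

The normal equations are: 190·p + 1438·q = -4588;  1438·p + 11554·q = -36678.
Eliminating q: 11554·(row 1) − 1438·(row 2) gives 127416·p = 11554·(-4588) − 1438·(-36678) = -266788, so p = -66697/31854.
Then q = ((-36678) − 1438·(-66697/31854))/11554 = -92819/31854.
At t = 13: ŷ = (-66697/31854)·(13) + (-92819/31854)·(169) = -2758912/5309.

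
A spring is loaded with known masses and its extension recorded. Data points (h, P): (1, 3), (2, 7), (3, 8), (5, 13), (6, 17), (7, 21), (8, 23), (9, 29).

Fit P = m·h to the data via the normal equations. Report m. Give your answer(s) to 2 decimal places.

Entries of XᵀX: Σh·h = 269.
Right-hand side: Σh·P = 800.
XᵀX·[m]ᵀ = XᵀP becomes [[269]]·[m]ᵀ = [800]ᵀ.
m = 800/269 = 2.97398.

m = 2.97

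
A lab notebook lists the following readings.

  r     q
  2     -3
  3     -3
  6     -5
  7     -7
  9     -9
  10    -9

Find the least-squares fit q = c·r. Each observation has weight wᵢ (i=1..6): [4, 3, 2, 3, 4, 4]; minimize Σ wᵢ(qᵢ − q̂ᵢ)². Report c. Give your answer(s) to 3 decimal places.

With design matrix X, XᵀWX = [[986]] and XᵀWq = [-942]ᵀ.
c = (-942)/986 = -0.955375.

c = -0.955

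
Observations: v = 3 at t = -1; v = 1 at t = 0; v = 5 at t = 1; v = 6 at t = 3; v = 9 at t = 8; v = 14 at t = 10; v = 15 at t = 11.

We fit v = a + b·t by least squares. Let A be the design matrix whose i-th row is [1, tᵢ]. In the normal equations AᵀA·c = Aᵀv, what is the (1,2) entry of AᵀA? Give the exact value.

32

Row 1 ↔ basis 1, column 2 ↔ basis t, so (AᵀA)_{1,2} = Σᵢ t = (1)·(-1) + (1)·(0) + (1)·(1) + (1)·(3) + (1)·(8) + (1)·(10) + (1)·(11) = 32.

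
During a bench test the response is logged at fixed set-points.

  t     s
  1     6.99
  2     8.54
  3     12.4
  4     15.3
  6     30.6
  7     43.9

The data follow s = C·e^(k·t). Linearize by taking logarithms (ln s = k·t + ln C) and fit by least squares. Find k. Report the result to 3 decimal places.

With ln sᵢ as the transformed response and tᵢ as the regressor:
Σt = 23.0000, Σ(t)² = 115.0000, Σln s = 16.5377, Σt·ln s = 71.6979.
Normal system: [[115.0000, 23.0000]; [23.0000, 6]]·[k, ln C]ᵀ = [71.6979, 16.5377]ᵀ.
Slope k = (n·Σt·ln s − Σt·Σln s)/(n·Σ(t)² − (Σt)²) = (6·71.6979 − 23.0000·16.5377)/161.0000 = 0.30944; ln C = (Σln s − k·Σt)/n = 1.57009.

k = 0.309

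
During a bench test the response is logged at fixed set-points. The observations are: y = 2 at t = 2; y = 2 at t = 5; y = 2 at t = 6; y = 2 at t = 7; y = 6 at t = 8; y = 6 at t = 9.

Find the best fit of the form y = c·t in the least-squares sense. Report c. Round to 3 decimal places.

Setting ∂/∂c … = 0 gives: 259·c = 142.
Hence c = 142 / 259 ≈ 0.548263.

c = 0.548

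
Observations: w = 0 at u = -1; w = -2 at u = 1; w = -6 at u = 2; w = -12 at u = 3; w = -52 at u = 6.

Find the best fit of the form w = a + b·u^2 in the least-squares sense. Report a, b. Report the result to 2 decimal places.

a = 0.43, b = -1.45

With design matrix A, AᵀA = [[5, 51]; [51, 1395]] and Aᵀw = [-72, -2006]ᵀ.
Eliminating b: 1395·(row 1) − 51·(row 2) gives 4374·a = 1395·(-72) − 51·(-2006) = 1866, so a = 311/729.
Then b = ((-2006) − 51·(311/729))/1395 = -3179/2187.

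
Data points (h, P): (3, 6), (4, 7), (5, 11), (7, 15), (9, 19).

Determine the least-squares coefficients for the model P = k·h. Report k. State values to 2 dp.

The normal equations are: 180·k = 377.
k = 377/180 = 2.09444.

k = 2.09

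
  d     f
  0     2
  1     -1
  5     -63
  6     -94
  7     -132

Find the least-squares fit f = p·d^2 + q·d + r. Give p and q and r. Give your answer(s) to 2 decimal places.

p = -3.01, q = 2.12, r = 1.13

Sums needed: Σd^2·d^2 = 4323, Σd^2·d = 685, Σd^2 = 111, Σd·d = 111, Σd = 19, Σ1 = 5.
For Xᵀf: Σd^2·f = -11428, Σd·f = -1804, Σf = -288.
XᵀX·[p, q, r]ᵀ = Xᵀf becomes [[4323, 685, 111]; [685, 111, 19]; [111, 19, 5]]·[p, q, r]ᵀ = [-11428, -1804, -288]ᵀ.
Solving the 3×3 system (Gaussian elimination) gives p = -10710/3559, q = 7562/3559, r = 4028/3559.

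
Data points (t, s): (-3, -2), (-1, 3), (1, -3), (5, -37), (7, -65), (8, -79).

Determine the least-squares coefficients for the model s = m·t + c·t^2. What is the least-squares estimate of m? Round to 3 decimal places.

Normal-equation sums: Σt·t = 149, Σt·t^2 = 953, Σt^2·t^2 = 7205.
And Σt·s = -1272, Σt^2·s = -9184.
XᵀX·[m, c]ᵀ = Xᵀs becomes [[149, 953]; [953, 7205]]·[m, c]ᵀ = [-1272, -9184]ᵀ.
det = 149·7205 − 953² = 165336.
m = ((-1272)·7205 − 953·(-9184))/165336 = -51551/20667; c = (149·(-9184) − 953·(-1272))/165336 = -19525/20667.

m = -2.494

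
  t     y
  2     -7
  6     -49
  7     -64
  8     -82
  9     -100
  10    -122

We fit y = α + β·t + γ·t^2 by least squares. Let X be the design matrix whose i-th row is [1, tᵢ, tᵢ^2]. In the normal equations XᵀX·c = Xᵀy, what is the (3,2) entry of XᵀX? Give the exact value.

2808

Row 3 ↔ basis t^2, column 2 ↔ basis t, so (XᵀX)_{3,2} = Σᵢ (t^2)·(t) = (4)·(2) + (36)·(6) + (49)·(7) + (64)·(8) + (81)·(9) + (100)·(10) = 2808.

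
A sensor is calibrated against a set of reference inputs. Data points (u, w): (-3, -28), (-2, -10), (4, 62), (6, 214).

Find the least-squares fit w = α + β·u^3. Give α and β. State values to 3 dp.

α = -1.602, β = 0.998

With design matrix A, AᵀA = [[4, 245]; [245, 51545]] and Aᵀw = [238, 51028]ᵀ.
Determinant 4·51545 − 245² = 146155.
α = (238·51545 − 245·51028)/146155 = -46830/29231; β = (4·51028 − 245·238)/146155 = 145802/146155.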